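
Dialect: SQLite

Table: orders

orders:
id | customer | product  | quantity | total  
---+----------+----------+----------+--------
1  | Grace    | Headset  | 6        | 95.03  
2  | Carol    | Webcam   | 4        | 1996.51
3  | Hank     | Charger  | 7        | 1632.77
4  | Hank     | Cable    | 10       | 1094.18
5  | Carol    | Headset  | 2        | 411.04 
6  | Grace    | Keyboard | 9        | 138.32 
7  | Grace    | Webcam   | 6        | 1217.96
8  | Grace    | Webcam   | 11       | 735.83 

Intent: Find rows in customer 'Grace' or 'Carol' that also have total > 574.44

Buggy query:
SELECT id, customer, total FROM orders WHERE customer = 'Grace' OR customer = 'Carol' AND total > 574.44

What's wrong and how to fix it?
Bug: AND binds tighter than OR, so this parses as customer = 'Grace' OR (customer = 'Carol' AND total > 574.44)

Fix: Add parentheses around the OR so the AND applies to both alternatives

Corrected query:
SELECT id, customer, total FROM orders WHERE (customer = 'Grace' OR customer = 'Carol') AND total > 574.44

Result:
id | customer | total  
---+----------+--------
2  | Carol    | 1996.51
7  | Grace    | 1217.96
8  | Grace    | 735.83 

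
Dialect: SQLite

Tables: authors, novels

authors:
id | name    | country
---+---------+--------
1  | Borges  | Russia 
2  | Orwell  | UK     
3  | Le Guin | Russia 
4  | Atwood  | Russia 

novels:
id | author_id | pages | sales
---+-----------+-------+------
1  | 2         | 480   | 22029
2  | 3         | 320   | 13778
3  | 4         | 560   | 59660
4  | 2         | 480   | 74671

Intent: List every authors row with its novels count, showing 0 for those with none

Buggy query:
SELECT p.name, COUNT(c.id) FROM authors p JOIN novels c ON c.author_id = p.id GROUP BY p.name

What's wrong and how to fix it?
Bug: An inner join excludes parents with zero children

Fix: Switch to LEFT JOIN to retain unmatched parent rows

Corrected query:
SELECT p.name, COUNT(c.id) FROM authors p LEFT JOIN novels c ON c.author_id = p.id GROUP BY p.name

Result:
name    | COUNT(c.id)
--------+------------
Atwood  | 1          
Borges  | 0          
Le Guin | 1          
Orwell  | 2          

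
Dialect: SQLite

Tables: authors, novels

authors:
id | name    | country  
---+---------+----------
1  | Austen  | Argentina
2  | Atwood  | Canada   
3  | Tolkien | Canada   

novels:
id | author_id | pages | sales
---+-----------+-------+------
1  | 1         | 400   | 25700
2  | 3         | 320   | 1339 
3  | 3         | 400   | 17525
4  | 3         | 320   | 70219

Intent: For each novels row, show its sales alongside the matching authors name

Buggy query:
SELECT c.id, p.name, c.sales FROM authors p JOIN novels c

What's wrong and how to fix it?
Bug: Missing join condition: each novels row is matched to all authors rows instead of just its own

Fix: Add ON c.author_id = p.id to the JOIN

Corrected query:
SELECT c.id, p.name, c.sales FROM authors p JOIN novels c ON c.author_id = p.id

Result:
id | name    | sales
---+---------+------
1  | Austen  | 25700
2  | Tolkien | 1339 
3  | Tolkien | 17525
4  | Tolkien | 70219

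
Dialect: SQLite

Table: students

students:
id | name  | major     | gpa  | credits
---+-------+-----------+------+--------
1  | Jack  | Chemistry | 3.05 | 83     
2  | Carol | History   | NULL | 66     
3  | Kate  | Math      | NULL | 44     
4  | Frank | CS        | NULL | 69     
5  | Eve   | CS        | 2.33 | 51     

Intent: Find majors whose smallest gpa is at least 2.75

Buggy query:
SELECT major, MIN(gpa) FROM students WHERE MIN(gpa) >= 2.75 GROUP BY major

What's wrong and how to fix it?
Bug: Aggregates like MIN are computed per group after WHERE runs

Fix: Replace WHERE with HAVING after the GROUP BY

Corrected query:
SELECT major, MIN(gpa) FROM students GROUP BY major HAVING MIN(gpa) >= 2.75

Result:
major     | MIN(gpa)
----------+---------
Chemistry | 3.05    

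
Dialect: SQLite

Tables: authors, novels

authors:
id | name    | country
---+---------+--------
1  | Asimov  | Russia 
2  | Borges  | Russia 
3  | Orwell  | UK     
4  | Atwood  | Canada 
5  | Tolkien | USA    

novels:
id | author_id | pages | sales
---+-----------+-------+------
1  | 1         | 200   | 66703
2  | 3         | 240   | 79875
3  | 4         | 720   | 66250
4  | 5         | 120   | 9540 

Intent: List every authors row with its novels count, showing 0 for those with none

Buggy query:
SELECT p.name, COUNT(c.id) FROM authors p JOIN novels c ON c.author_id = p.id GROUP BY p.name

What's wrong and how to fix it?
Bug: An inner join excludes parents with zero children

Fix: Use LEFT JOIN so parents without children still appear (COUNT(c.id) gives 0)

Corrected query:
SELECT p.name, COUNT(c.id) FROM authors p LEFT JOIN novels c ON c.author_id = p.id GROUP BY p.name

Result:
name    | COUNT(c.id)
--------+------------
Asimov  | 1          
Atwood  | 1          
Borges  | 0          
Orwell  | 1          
Tolkien | 1          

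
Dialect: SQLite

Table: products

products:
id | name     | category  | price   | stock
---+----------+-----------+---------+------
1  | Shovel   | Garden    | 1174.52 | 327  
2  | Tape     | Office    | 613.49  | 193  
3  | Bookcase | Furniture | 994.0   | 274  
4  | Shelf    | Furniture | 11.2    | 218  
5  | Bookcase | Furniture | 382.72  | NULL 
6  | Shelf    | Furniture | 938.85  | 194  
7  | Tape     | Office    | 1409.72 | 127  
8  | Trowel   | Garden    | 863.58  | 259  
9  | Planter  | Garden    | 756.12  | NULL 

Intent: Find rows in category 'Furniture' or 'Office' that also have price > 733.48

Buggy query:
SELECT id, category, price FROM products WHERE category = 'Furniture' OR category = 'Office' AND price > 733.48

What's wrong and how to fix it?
Bug: AND binds tighter than OR, so this parses as category = 'Furniture' OR (category = 'Office' AND price > 733.48)

Fix: Add parentheses around the OR so the AND applies to both alternatives

Corrected query:
SELECT id, category, price FROM products WHERE (category = 'Furniture' OR category = 'Office') AND price > 733.48

Result:
id | category  | price  
---+-----------+--------
3  | Furniture | 994    
6  | Furniture | 938.85 
7  | Office    | 1409.72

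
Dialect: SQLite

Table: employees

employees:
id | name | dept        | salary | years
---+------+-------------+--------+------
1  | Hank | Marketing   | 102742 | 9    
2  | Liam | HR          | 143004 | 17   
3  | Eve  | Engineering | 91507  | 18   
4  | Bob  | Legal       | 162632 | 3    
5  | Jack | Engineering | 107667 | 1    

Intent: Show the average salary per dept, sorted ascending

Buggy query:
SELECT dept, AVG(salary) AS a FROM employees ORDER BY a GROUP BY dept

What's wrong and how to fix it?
Bug: GROUP BY must precede ORDER BY

Fix: Reorder: SELECT … FROM … GROUP BY … ORDER BY …

Corrected query:
SELECT dept, AVG(salary) AS a FROM employees GROUP BY dept ORDER BY a

Result:
dept        | a     
------------+-------
Engineering | 99587 
Marketing   | 102742
HR          | 143004
Legal       | 162632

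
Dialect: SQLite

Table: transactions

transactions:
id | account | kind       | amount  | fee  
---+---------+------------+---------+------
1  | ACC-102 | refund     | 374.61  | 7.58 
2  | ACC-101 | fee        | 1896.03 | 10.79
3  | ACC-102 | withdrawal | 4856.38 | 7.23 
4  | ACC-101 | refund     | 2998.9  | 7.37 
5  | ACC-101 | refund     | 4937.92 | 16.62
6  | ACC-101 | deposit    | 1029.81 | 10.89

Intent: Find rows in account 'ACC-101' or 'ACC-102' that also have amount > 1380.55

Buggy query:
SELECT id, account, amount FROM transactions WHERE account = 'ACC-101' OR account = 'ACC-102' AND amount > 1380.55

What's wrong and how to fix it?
Bug: AND binds tighter than OR, so this parses as account = 'ACC-101' OR (account = 'ACC-102' AND amount > 1380.55)

Fix: Add parentheses around the OR so the AND applies to both alternatives

Corrected query:
SELECT id, account, amount FROM transactions WHERE (account = 'ACC-101' OR account = 'ACC-102') AND amount > 1380.55

Result:
id | account | amount 
---+---------+--------
2  | ACC-101 | 1896.03
3  | ACC-102 | 4856.38
4  | ACC-101 | 2998.9 
5  | ACC-101 | 4937.92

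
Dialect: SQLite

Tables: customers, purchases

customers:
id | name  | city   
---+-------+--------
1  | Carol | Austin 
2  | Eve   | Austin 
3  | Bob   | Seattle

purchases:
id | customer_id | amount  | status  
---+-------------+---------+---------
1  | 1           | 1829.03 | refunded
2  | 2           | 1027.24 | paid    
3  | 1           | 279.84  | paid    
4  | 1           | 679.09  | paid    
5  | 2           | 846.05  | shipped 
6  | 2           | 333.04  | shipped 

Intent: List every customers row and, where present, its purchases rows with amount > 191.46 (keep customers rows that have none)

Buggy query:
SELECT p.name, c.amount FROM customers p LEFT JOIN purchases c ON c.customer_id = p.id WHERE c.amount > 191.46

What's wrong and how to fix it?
Bug: Filtering c.amount in WHERE discards the NULL rows produced by LEFT JOIN, turning it into an inner join

Fix: Move the right-table condition into the ON clause so unmatched parents are kept

Corrected query:
SELECT p.name, c.amount FROM customers p LEFT JOIN purchases c ON c.customer_id = p.id AND c.amount > 191.46

Result:
name  | amount 
------+--------
Carol | 279.84 
Carol | 679.09 
Carol | 1829.03
Eve   | 333.04 
Eve   | 846.05 
Eve   | 1027.24
Bob   | NULL   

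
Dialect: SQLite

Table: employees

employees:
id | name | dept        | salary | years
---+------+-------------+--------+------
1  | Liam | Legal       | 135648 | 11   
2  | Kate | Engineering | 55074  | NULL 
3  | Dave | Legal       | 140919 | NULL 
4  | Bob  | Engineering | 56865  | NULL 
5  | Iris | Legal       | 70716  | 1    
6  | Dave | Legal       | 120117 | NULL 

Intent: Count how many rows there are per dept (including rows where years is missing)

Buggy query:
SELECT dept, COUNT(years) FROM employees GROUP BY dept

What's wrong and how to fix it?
Bug: COUNT(column) counts non-NULL values only; rows with NULL years aren't counted

Fix: Use COUNT(*) to count all rows regardless of NULL

Corrected query:
SELECT dept, COUNT(*) FROM employees GROUP BY dept

Result:
dept        | COUNT(*)
------------+---------
Engineering | 2       
Legal       | 4       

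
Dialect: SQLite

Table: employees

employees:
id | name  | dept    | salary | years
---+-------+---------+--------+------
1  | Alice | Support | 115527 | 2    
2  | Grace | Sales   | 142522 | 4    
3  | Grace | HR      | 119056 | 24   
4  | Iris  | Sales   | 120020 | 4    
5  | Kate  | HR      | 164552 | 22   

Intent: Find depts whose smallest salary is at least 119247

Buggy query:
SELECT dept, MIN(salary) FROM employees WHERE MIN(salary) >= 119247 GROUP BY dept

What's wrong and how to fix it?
Bug: MIN() in WHERE is a misuse of aggregate

Fix: Replace WHERE with HAVING after the GROUP BY

Corrected query:
SELECT dept, MIN(salary) FROM employees GROUP BY dept HAVING MIN(salary) >= 119247

Result:
dept  | MIN(salary)
------+------------
Sales | 120020     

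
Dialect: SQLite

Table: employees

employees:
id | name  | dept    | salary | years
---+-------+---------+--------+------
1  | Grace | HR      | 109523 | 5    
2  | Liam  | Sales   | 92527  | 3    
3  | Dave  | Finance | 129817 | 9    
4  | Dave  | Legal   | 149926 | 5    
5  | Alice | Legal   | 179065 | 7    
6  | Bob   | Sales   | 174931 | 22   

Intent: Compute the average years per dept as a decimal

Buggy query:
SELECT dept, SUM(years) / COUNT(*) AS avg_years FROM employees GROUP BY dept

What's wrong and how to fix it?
Bug: Both operands are integers, so '/' performs integer division and truncates

Fix: Cast one side to REAL so the division keeps the fractional part

Corrected query:
SELECT dept, SUM(years) * 1.0 / COUNT(*) AS avg_years FROM employees GROUP BY dept

Result:
dept    | avg_years
--------+----------
Finance | 9        
HR      | 5        
Legal   | 6        
Sales   | 12.5     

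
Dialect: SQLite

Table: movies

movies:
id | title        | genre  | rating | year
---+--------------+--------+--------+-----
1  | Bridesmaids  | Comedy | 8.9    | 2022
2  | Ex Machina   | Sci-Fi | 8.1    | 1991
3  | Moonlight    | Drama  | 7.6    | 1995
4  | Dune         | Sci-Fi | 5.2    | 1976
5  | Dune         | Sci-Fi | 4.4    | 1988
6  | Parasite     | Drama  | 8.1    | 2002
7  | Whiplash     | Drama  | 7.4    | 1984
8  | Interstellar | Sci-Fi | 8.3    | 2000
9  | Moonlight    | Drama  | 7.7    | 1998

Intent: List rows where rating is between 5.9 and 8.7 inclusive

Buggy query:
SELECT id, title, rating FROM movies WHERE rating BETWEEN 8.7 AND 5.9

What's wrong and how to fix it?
Bug: BETWEEN expects the lower bound first; with 8.7 AND 5.9 the range is empty

Fix: Swap the bounds so the smaller value comes first

Corrected query:
SELECT id, title, rating FROM movies WHERE rating BETWEEN 5.9 AND 8.7

Result:
id | title        | rating
---+--------------+-------
2  | Ex Machina   | 8.1   
3  | Moonlight    | 7.6   
6  | Parasite     | 8.1   
7  | Whiplash     | 7.4   
8  | Interstellar | 8.3   
9  | Moonlight    | 7.7   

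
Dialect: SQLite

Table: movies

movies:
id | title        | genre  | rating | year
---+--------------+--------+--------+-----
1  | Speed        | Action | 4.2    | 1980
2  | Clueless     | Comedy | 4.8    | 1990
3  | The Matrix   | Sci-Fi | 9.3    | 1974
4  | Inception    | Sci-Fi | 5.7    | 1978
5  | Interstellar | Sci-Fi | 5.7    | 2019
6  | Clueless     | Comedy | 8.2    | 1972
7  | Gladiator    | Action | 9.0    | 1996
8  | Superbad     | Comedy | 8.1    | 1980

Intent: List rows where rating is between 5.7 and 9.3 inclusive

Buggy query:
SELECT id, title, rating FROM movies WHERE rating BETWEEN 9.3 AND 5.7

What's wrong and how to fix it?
Bug: BETWEEN expects the lower bound first; with 9.3 AND 5.7 the range is empty

Fix: Write BETWEEN 5.7 AND 9.3

Corrected query:
SELECT id, title, rating FROM movies WHERE rating BETWEEN 5.7 AND 9.3

Result:
id | title        | rating
---+--------------+-------
3  | The Matrix   | 9.3   
4  | Inception    | 5.7   
5  | Interstellar | 5.7   
6  | Clueless     | 8.2   
7  | Gladiator    | 9     
8  | Superbad     | 8.1   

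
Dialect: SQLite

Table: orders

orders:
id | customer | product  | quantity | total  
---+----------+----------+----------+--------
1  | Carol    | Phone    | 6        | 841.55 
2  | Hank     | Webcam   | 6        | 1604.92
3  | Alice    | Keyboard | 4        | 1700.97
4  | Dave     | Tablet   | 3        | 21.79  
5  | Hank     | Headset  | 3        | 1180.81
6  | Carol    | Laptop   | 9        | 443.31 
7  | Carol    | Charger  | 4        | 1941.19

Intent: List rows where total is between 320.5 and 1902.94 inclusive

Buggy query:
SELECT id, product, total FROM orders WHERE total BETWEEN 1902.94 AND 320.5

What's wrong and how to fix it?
Bug: The bounds are reversed; BETWEEN a AND b requires a <= b to match anything

Fix: Write BETWEEN 320.5 AND 1902.94

Corrected query:
SELECT id, product, total FROM orders WHERE total BETWEEN 320.5 AND 1902.94

Result:
id | product  | total  
---+----------+--------
1  | Phone    | 841.55 
2  | Webcam   | 1604.92
3  | Keyboard | 1700.97
5  | Headset  | 1180.81
6  | Laptop   | 443.31 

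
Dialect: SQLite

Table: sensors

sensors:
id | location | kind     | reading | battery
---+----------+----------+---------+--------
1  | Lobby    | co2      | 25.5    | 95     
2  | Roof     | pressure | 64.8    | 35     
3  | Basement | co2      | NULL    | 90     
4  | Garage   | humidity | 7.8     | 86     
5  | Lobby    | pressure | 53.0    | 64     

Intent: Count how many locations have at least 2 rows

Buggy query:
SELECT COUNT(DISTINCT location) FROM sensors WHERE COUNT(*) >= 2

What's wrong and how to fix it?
Bug: WHERE filters individual rows, not groups, so a group-level COUNT is invalid there

Fix: Group first with HAVING COUNT(*) >= 2, then COUNT the resulting groups

Corrected query:
SELECT COUNT(*) FROM (SELECT location FROM sensors GROUP BY location HAVING COUNT(*) >= 2)

Result:
COUNT(*)
--------
1       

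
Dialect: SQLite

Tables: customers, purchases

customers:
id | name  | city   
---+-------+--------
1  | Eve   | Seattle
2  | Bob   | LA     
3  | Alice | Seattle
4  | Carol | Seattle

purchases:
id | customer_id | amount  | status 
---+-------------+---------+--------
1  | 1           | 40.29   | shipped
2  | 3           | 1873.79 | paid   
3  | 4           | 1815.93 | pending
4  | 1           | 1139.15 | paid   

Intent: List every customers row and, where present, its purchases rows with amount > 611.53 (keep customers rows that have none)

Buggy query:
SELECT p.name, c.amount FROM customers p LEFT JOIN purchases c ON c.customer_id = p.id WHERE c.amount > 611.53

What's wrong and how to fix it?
Bug: A WHERE condition on the right-hand table after LEFT JOIN drops unmatched parents

Fix: Move the right-table condition into the ON clause so unmatched parents are kept

Corrected query:
SELECT p.name, c.amount FROM customers p LEFT JOIN purchases c ON c.customer_id = p.id AND c.amount > 611.53

Result:
name  | amount 
------+--------
Eve   | 1139.15
Bob   | NULL   
Alice | 1873.79
Carol | 1815.93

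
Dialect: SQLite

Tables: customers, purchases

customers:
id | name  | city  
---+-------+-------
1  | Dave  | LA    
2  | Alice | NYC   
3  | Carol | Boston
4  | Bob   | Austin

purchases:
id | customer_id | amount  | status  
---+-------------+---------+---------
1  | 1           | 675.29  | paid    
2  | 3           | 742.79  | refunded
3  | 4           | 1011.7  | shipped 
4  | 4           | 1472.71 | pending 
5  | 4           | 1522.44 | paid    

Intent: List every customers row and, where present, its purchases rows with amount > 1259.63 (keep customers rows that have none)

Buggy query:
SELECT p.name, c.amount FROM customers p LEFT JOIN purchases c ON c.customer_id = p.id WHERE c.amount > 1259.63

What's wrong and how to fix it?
Bug: A WHERE condition on the right-hand table after LEFT JOIN drops unmatched parents

Fix: Move the right-table condition into the ON clause so unmatched parents are kept

Corrected query:
SELECT p.name, c.amount FROM customers p LEFT JOIN purchases c ON c.customer_id = p.id AND c.amount > 1259.63

Result:
name  | amount 
------+--------
Dave  | NULL   
Alice | NULL   
Carol | NULL   
Bob   | 1472.71
Bob   | 1522.44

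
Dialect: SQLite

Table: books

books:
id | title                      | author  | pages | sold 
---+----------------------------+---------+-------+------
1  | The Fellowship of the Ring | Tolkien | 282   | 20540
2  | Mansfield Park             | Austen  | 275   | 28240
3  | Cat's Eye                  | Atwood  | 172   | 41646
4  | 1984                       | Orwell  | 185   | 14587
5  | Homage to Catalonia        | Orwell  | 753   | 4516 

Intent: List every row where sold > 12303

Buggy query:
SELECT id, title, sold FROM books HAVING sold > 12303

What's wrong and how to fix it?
Bug: HAVING filters the output of aggregation, but this query has no GROUP BY and no aggregate functions, so SQLite rejects it (HAVING clause on a non-aggregate query); the condition here is per row

Fix: Use WHERE for row-level filtering

Corrected query:
SELECT id, title, sold FROM books WHERE sold > 12303

Result:
id | title                      | sold 
---+----------------------------+------
1  | The Fellowship of the Ring | 20540
2  | Mansfield Park             | 28240
3  | Cat's Eye                  | 41646
4  | 1984                       | 14587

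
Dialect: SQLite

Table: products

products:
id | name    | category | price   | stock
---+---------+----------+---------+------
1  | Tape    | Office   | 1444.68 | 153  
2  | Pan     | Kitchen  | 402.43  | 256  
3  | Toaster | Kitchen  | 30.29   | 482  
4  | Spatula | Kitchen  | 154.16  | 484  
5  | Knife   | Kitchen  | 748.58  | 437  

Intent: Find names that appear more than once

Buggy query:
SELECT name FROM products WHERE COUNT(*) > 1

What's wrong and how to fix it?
Bug: WHERE can't reference COUNT(*); aggregates are computed after WHERE

Fix: Group first, then use HAVING for the count condition

Corrected query:
SELECT name FROM products GROUP BY name HAVING COUNT(*) > 1

Result:
(no rows)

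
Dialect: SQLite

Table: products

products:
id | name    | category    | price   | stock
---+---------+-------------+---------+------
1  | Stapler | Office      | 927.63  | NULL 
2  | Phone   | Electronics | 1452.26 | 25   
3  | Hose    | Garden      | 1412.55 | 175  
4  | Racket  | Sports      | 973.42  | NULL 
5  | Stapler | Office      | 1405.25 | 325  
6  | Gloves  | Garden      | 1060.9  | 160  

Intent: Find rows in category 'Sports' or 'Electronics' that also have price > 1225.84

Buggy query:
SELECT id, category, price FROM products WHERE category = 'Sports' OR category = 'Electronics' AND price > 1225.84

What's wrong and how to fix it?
Bug: AND binds tighter than OR, so this parses as category = 'Sports' OR (category = 'Electronics' AND price > 1225.84)

Fix: Group the OR with parentheses (or use IN), then AND the threshold

Corrected query:
SELECT id, category, price FROM products WHERE (category = 'Sports' OR category = 'Electronics') AND price > 1225.84

Result:
id | category    | price  
---+-------------+--------
2  | Electronics | 1452.26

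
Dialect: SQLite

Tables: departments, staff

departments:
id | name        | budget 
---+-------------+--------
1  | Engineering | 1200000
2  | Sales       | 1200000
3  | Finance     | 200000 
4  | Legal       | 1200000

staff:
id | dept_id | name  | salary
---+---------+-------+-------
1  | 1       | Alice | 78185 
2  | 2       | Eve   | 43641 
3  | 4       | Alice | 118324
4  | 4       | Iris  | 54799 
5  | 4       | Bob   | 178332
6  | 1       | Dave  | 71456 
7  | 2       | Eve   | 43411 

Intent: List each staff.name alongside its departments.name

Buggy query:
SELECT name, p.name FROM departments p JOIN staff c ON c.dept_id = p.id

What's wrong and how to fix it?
Bug: 'name' exists in both joined tables, so the database can't tell which one is meant

Fix: Qualify the column with its table alias (c.name)

Corrected query:
SELECT c.name, p.name FROM departments p JOIN staff c ON c.dept_id = p.id

Result:
name  | name       
------+------------
Alice | Engineering
Eve   | Sales      
Alice | Legal      
Iris  | Legal      
Bob   | Legal      
Dave  | Engineering
Eve   | Sales      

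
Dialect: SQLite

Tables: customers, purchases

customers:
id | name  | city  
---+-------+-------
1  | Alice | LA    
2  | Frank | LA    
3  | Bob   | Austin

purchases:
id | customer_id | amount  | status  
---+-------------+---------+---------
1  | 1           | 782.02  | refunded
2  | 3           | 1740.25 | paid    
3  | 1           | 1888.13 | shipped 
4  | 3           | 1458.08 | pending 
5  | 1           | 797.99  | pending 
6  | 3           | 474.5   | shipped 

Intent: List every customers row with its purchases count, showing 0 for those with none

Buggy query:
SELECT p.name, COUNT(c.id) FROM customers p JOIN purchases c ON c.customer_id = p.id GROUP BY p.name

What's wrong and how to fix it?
Bug: An inner join excludes parents with zero children

Fix: Use LEFT JOIN so parents without children still appear (COUNT(c.id) gives 0)

Corrected query:
SELECT p.name, COUNT(c.id) FROM customers p LEFT JOIN purchases c ON c.customer_id = p.id GROUP BY p.name

Result:
name  | COUNT(c.id)
------+------------
Alice | 3          
Bob   | 3          
Frank | 0          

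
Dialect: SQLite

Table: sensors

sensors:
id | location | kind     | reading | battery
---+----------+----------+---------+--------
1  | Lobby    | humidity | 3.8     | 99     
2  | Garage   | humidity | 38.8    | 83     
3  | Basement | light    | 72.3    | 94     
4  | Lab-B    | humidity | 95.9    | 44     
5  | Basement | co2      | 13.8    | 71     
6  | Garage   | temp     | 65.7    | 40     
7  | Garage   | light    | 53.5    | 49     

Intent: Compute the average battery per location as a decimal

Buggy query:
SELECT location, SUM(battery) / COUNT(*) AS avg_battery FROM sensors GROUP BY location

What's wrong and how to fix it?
Bug: SUM(battery) and COUNT(*) are both integers; the division truncates the fractional part

Fix: Cast one side to REAL so the division keeps the fractional part

Corrected query:
SELECT location, SUM(battery) * 1.0 / COUNT(*) AS avg_battery FROM sensors GROUP BY location

Result:
location | avg_battery
---------+------------
Basement | 82.5       
Garage   | 57.333333  
Lab-B    | 44         
Lobby    | 99         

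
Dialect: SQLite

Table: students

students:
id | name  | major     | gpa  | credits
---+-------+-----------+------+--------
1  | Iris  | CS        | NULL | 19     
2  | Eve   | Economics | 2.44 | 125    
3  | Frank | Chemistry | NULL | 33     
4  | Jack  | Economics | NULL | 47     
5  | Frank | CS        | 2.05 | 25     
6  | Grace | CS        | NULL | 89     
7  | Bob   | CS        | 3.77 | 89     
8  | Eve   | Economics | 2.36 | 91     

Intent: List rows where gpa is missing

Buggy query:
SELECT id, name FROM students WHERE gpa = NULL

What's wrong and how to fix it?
Bug: '= NULL' is always unknown in SQL three-valued logic, so no rows match

Fix: Use IS NULL to test for NULL

Corrected query:
SELECT id, name FROM students WHERE gpa IS NULL

Result:
id | name 
---+------
1  | Iris 
3  | Frank
4  | Jack 
6  | Grace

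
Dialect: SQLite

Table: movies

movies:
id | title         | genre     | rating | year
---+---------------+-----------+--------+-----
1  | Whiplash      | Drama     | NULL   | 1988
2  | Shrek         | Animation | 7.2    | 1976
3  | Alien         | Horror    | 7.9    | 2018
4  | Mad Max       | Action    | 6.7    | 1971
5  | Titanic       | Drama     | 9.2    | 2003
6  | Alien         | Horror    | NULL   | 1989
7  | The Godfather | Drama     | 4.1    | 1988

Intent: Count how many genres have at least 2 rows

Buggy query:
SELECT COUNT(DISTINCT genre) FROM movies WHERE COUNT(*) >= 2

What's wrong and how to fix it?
Bug: WHERE filters individual rows, not groups, so a group-level COUNT is invalid there

Fix: Group first with HAVING COUNT(*) >= 2, then COUNT the resulting groups

Corrected query:
SELECT COUNT(*) FROM (SELECT genre FROM movies GROUP BY genre HAVING COUNT(*) >= 2)

Result:
COUNT(*)
--------
2       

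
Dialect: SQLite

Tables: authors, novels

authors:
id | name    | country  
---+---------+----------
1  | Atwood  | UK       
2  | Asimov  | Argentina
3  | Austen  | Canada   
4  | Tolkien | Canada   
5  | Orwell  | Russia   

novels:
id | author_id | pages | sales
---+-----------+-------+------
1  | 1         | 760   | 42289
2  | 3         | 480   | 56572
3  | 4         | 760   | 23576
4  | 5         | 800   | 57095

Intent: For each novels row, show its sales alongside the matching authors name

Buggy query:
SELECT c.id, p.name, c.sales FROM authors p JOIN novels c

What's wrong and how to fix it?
Bug: JOIN with no ON clause produces a cartesian product; every novels row pairs with every authors row

Fix: Specify the join condition linking the foreign key to the parent id

Corrected query:
SELECT c.id, p.name, c.sales FROM authors p JOIN novels c ON c.author_id = p.id

Result:
id | name    | sales
---+---------+------
1  | Atwood  | 42289
2  | Austen  | 56572
3  | Tolkien | 23576
4  | Orwell  | 57095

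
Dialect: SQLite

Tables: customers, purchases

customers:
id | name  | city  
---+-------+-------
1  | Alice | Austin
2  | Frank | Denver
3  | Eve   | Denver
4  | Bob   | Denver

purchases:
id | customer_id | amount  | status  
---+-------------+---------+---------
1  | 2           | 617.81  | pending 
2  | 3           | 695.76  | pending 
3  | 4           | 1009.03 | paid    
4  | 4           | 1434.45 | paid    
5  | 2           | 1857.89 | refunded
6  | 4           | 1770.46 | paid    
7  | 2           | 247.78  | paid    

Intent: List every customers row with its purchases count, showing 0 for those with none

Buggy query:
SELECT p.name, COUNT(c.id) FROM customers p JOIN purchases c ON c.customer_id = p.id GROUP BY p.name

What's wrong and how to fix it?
Bug: An inner join excludes parents with zero children

Fix: Use LEFT JOIN so parents without children still appear (COUNT(c.id) gives 0)

Corrected query:
SELECT p.name, COUNT(c.id) FROM customers p LEFT JOIN purchases c ON c.customer_id = p.id GROUP BY p.name

Result:
name  | COUNT(c.id)
------+------------
Alice | 0          
Bob   | 3          
Eve   | 1          
Frank | 3          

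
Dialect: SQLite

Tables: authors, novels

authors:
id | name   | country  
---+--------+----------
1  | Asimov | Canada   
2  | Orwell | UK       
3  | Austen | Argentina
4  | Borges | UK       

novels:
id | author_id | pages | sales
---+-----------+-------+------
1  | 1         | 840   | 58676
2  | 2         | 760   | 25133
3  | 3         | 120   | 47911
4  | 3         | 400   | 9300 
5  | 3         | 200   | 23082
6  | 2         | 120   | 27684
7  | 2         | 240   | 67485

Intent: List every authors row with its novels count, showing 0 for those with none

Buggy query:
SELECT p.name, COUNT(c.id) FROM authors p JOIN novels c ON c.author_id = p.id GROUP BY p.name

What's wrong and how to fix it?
Bug: An inner join excludes parents with zero children

Fix: Use LEFT JOIN so parents without children still appear (COUNT(c.id) gives 0)

Corrected query:
SELECT p.name, COUNT(c.id) FROM authors p LEFT JOIN novels c ON c.author_id = p.id GROUP BY p.name

Result:
name   | COUNT(c.id)
-------+------------
Asimov | 1          
Austen | 3          
Borges | 0          
Orwell | 3          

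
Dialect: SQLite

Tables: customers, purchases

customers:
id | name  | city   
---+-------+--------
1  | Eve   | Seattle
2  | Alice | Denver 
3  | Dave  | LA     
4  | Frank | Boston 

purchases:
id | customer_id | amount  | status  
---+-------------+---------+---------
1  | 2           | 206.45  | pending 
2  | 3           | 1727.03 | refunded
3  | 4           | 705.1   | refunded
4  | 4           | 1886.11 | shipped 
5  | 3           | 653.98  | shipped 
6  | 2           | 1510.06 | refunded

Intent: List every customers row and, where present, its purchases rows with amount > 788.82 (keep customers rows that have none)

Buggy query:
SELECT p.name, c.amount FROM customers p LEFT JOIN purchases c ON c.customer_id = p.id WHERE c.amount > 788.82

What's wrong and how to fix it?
Bug: Filtering c.amount in WHERE discards the NULL rows produced by LEFT JOIN, turning it into an inner join

Fix: Move the right-table condition into the ON clause so unmatched parents are kept

Corrected query:
SELECT p.name, c.amount FROM customers p LEFT JOIN purchases c ON c.customer_id = p.id AND c.amount > 788.82

Result:
name  | amount 
------+--------
Eve   | NULL   
Alice | 1510.06
Dave  | 1727.03
Frank | 1886.11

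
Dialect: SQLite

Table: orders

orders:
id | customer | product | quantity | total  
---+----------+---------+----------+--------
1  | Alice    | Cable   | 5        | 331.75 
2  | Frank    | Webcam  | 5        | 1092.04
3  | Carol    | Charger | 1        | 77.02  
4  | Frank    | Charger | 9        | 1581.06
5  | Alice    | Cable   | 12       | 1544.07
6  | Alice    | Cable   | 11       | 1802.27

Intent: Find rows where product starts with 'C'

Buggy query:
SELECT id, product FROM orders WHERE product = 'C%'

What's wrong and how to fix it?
Bug: Wildcards only work with LIKE; '=' treats '%' as a literal character

Fix: Use LIKE for wildcard pattern matching

Corrected query:
SELECT id, product FROM orders WHERE product LIKE 'C%'

Result:
id | product
---+--------
1  | Cable  
3  | Charger
4  | Charger
5  | Cable  
6  | Cable  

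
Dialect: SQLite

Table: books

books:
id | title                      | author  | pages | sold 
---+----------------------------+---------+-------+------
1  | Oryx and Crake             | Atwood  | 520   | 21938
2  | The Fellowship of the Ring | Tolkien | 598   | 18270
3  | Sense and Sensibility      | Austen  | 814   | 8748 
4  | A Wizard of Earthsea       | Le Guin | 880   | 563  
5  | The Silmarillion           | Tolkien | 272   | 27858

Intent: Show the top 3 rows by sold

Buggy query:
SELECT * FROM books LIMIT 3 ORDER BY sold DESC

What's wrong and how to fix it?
Bug: ORDER BY cannot follow LIMIT; LIMIT is the final clause

Fix: Sort with ORDER BY, then apply LIMIT

Corrected query:
SELECT * FROM books ORDER BY sold DESC LIMIT 3

Result:
id | title                      | author  | pages | sold 
---+----------------------------+---------+-------+------
5  | The Silmarillion           | Tolkien | 272   | 27858
1  | Oryx and Crake             | Atwood  | 520   | 21938
2  | The Fellowship of the Ring | Tolkien | 598   | 18270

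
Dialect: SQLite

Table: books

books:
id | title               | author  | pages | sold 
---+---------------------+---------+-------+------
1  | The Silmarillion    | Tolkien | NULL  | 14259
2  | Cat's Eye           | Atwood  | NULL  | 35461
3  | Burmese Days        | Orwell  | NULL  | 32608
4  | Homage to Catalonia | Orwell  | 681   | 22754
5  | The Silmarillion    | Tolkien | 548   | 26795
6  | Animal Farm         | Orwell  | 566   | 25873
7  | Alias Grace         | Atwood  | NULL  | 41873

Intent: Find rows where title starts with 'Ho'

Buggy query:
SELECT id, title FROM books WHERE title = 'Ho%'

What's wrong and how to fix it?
Bug: Wildcards only work with LIKE; '=' treats '%' as a literal character

Fix: Replace '=' with LIKE so 'Ho%' is treated as a pattern

Corrected query:
SELECT id, title FROM books WHERE title LIKE 'Ho%'

Result:
id | title              
---+--------------------
4  | Homage to Catalonia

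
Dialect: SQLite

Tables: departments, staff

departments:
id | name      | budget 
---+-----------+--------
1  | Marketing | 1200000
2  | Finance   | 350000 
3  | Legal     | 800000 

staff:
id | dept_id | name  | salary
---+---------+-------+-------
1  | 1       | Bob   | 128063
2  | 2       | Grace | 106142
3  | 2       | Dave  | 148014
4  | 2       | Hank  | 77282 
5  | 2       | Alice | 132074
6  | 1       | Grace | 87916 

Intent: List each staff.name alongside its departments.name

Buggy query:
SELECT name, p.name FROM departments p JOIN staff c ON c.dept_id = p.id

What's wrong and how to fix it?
Bug: Both tables have a 'name' column; the unqualified reference is ambiguous

Fix: Prefix ambiguous columns with the table alias

Corrected query:
SELECT c.name, p.name FROM departments p JOIN staff c ON c.dept_id = p.id

Result:
name  | name     
------+----------
Bob   | Marketing
Grace | Finance  
Dave  | Finance  
Hank  | Finance  
Alice | Finance  
Grace | Marketing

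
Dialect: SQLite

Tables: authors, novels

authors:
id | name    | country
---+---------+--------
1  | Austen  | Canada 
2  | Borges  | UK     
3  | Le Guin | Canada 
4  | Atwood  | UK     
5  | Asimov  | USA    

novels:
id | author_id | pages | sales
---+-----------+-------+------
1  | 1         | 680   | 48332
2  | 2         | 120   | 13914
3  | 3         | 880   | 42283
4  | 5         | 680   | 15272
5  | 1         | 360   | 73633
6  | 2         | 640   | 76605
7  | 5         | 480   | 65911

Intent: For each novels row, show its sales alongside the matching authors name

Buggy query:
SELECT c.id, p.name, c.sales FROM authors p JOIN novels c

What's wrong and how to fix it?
Bug: JOIN with no ON clause produces a cartesian product; every novels row pairs with every authors row

Fix: Add ON c.author_id = p.id to the JOIN

Corrected query:
SELECT c.id, p.name, c.sales FROM authors p JOIN novels c ON c.author_id = p.id

Result:
id | name    | sales
---+---------+------
1  | Austen  | 48332
2  | Borges  | 13914
3  | Le Guin | 42283
4  | Asimov  | 15272
5  | Austen  | 73633
6  | Borges  | 76605
7  | Asimov  | 65911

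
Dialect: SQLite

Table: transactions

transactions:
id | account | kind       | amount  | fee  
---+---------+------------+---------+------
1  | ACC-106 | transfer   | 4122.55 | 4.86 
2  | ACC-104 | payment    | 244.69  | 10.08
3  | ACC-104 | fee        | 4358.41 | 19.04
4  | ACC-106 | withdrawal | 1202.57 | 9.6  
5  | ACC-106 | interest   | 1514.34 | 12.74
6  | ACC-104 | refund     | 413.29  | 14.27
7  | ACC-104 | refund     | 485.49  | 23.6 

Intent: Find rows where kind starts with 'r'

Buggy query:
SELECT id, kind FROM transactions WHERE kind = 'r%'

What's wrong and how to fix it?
Bug: Wildcards only work with LIKE; '=' treats '%' as a literal character

Fix: Replace '=' with LIKE so 'r%' is treated as a pattern

Corrected query:
SELECT id, kind FROM transactions WHERE kind LIKE 'r%'

Result:
id | kind  
---+-------
6  | refund
7  | refund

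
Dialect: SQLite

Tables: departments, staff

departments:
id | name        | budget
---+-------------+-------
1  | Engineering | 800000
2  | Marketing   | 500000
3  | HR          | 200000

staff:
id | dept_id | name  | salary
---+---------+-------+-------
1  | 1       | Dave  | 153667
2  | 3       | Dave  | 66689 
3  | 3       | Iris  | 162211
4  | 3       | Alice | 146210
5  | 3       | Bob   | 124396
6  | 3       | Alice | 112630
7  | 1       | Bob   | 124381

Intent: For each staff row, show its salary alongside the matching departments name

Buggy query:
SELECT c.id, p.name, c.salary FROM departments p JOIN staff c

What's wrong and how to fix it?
Bug: Missing join condition: each staff row is matched to all departments rows instead of just its own

Fix: Add ON c.dept_id = p.id to the JOIN

Corrected query:
SELECT c.id, p.name, c.salary FROM departments p JOIN staff c ON c.dept_id = p.id

Result:
id | name        | salary
---+-------------+-------
1  | Engineering | 153667
2  | HR          | 66689 
3  | HR          | 162211
4  | HR          | 146210
5  | HR          | 124396
6  | HR          | 112630
7  | Engineering | 124381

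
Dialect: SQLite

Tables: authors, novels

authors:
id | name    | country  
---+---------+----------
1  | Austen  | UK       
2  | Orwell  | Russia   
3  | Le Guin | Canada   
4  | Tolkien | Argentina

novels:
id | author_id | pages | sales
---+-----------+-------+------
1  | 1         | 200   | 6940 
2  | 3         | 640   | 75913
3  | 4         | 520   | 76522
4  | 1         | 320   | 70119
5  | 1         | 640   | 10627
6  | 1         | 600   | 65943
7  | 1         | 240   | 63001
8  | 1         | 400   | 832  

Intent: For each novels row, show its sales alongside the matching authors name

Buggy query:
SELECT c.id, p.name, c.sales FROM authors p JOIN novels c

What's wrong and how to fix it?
Bug: JOIN with no ON clause produces a cartesian product; every novels row pairs with every authors row

Fix: Add ON c.author_id = p.id to the JOIN

Corrected query:
SELECT c.id, p.name, c.sales FROM authors p JOIN novels c ON c.author_id = p.id

Result:
id | name    | sales
---+---------+------
1  | Austen  | 6940 
2  | Le Guin | 75913
3  | Tolkien | 76522
4  | Austen  | 70119
5  | Austen  | 10627
6  | Austen  | 65943
7  | Austen  | 63001
8  | Austen  | 832  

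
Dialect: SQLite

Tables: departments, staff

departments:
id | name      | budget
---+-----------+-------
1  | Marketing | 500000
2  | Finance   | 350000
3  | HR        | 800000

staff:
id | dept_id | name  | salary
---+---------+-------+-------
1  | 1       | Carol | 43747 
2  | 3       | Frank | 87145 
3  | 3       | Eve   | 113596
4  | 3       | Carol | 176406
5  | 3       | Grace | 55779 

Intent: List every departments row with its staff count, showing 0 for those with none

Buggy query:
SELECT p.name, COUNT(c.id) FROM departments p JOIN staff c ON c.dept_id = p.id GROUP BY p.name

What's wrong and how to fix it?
Bug: An inner join excludes parents with zero children

Fix: Use LEFT JOIN so parents without children still appear (COUNT(c.id) gives 0)

Corrected query:
SELECT p.name, COUNT(c.id) FROM departments p LEFT JOIN staff c ON c.dept_id = p.id GROUP BY p.name

Result:
name      | COUNT(c.id)
----------+------------
Finance   | 0          
HR        | 4          
Marketing | 1          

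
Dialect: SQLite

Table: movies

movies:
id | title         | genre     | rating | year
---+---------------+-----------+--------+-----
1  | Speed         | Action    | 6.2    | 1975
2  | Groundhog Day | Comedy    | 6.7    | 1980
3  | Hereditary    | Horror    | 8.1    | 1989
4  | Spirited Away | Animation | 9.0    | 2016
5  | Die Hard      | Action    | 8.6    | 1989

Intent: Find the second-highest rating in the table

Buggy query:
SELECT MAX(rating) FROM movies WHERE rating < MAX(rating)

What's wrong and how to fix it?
Bug: MAX(rating) on the right of the comparison is an aggregate-in-WHERE error

Fix: Put the inner MAX in a scalar subquery

Corrected query:
SELECT MAX(rating) FROM movies WHERE rating < (SELECT MAX(rating) FROM movies)

Result:
MAX(rating)
-----------
8.6        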